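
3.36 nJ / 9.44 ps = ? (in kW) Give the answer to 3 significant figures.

(3.36 × 10⁻⁹) / (9.44 × 10⁻¹²) = 0.35593 × 10³ W

0.356 kW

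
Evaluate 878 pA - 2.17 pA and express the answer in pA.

In pA:
  878 pA → 878
  2.17 pA → 2.17
Difference: 878 - 2.17 = 875.83

875.83 pA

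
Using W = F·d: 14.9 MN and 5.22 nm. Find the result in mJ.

77.778 mJ

14.9 × 10^6 × 5.22 × 10^-9 = 77.778 × 10^-3 J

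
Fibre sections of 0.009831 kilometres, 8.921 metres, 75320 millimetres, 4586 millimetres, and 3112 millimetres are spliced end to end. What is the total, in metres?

In metres:
  0.009831 kilometres = 0.009831e3 metres = 9.831
  8.921 metres → 8.921
  75320 millimetres = 75320e-3 metres = 75.32
  4586 millimetres = 4586e-3 metres = 4.586
  3112 millimetres = 3112e-3 metres = 3.112
Sum: 9.831 + 8.921 + 75.32 + 4.586 + 3.112 = 101.77

101.77 metres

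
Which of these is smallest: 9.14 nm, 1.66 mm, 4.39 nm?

9.14 nm = 0.00000000914 m
1.66 mm = 0.00166 m
4.39 nm = 0.00000000439 m

4.39 nm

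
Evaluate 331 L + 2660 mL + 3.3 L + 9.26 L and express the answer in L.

346.22 L

In L:
  331 L → 331
  2660 mL = 2660 × 10^-3 L = 2.66
  3.3 L → 3.3
  9.26 L → 9.26
Sum: 331 + 2.66 + 3.3 + 9.26 = 346.22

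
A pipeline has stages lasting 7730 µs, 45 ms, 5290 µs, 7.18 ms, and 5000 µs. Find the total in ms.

70.2 ms

In ms:
  7730 µs = 7730e-3 ms = 7.73
  45 ms → 45
  5290 µs = 5290e-3 ms = 5.29
  7.18 ms → 7.18
  5000 µs = 5000e-3 ms = 5
Sum: 7.73 + 45 + 5.29 + 7.18 + 5 = 70.2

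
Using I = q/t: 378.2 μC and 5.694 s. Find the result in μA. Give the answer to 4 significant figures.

(378.2e-6) / (5.694) = 66.4208e-6 A

66.42 μA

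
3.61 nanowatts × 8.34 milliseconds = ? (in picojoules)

30.1074 picojoules

3.61 × 10^-9 × 8.34 × 10^-3 = 30.1074 × 10^-12 J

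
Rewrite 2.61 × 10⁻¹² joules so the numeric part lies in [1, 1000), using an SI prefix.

= 2.61 × 10⁻¹² joules; 10⁻¹² is pico.

2.61 picojoules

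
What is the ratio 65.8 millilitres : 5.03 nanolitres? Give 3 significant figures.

(65.8 × 10⁻³) / (5.03 × 10⁻⁹) = 13.08 × 10⁶

13100000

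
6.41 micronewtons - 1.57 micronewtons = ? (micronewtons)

4.84 micronewtons

In micronewtons:
  6.41 micronewtons → 6.41
  1.57 micronewtons → 1.57
Difference: 6.41 - 1.57 = 4.84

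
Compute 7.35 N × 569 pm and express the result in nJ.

4.18215 nJ

7.35 × 569e-12 = 4182.15e-12 J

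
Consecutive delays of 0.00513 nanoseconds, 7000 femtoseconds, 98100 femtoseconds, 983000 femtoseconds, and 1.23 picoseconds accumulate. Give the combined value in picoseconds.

1094.46 picoseconds

In picoseconds:
  0.00513 nanoseconds = 0.00513e3 picoseconds = 5.13
  7000 femtoseconds = 7000e-3 picoseconds = 7
  98100 femtoseconds = 98100e-3 picoseconds = 98.1
  983000 femtoseconds = 983000e-3 picoseconds = 983
  1.23 picoseconds → 1.23
Sum: 5.13 + 7 + 98.1 + 983 + 1.23 = 1094.46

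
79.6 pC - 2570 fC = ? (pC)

In pC:
  79.6 pC → 79.6
  2570 fC = 2570e-3 pC = 2.57
Difference: 79.6 - 2.57 = 77.03

77.03 pC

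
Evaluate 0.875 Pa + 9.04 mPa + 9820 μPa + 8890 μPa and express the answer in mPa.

902.75 mPa

In mPa:
  0.875 Pa = 0.875 × 10^3 mPa = 875
  9.04 mPa → 9.04
  9820 μPa = 9820 × 10^-3 mPa = 9.82
  8890 μPa = 8890 × 10^-3 mPa = 8.89
Sum: 875 + 9.04 + 9.82 + 8.89 = 902.75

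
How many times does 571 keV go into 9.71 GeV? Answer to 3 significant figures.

(9.71 × 10^9) / (571 × 10^3) = 0.01701 × 10^6

17000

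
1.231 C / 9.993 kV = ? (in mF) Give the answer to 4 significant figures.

(1.231) / (9.993 × 10^3) = 0.123186 × 10^-3 F

0.1232 mF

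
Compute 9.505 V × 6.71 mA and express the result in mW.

63.77855 mW

9.505 × 6.71 × 10⁻³ = 63.77855 × 10⁻³ W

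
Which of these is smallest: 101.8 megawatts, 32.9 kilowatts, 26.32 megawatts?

101.8 megawatts = 101800000 watts
32.9 kilowatts = 32900 watts
26.32 megawatts = 26320000 watts

32.9 kilowatts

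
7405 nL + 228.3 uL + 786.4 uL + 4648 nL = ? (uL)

In uL:
  7405 nL = 7405 × 10⁻³ uL = 7.405
  228.3 uL → 228.3
  786.4 uL → 786.4
  4648 nL = 4648 × 10⁻³ uL = 4.648
Sum: 7.405 + 228.3 + 786.4 + 4.648 = 1026.753

1026.753 uL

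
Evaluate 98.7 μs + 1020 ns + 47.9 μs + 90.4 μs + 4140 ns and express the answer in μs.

In μs:
  98.7 μs → 98.7
  1020 ns = 1020 × 10^-3 μs = 1.02
  47.9 μs → 47.9
  90.4 μs → 90.4
  4140 ns = 4140 × 10^-3 μs = 4.14
Sum: 98.7 + 1.02 + 47.9 + 90.4 + 4.14 = 242.16

242.16 μs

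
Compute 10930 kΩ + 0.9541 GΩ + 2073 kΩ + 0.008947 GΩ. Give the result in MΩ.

976.05 MΩ

In MΩ:
  10930 kΩ = 10930 × 10^-3 MΩ = 10.93
  0.9541 GΩ = 0.9541 × 10^3 MΩ = 954.1
  2073 kΩ = 2073 × 10^-3 MΩ = 2.073
  0.008947 GΩ = 0.008947 × 10^3 MΩ = 8.947
Sum: 10.93 + 954.1 + 2.073 + 8.947 = 976.05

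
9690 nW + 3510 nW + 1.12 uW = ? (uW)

In uW:
  9690 nW = 9690 × 10⁻³ uW = 9.69
  3510 nW = 3510 × 10⁻³ uW = 3.51
  1.12 uW → 1.12
Sum: 9.69 + 3.51 + 1.12 = 14.32

14.32 uW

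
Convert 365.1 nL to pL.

nano = 10⁻⁹, pico = 10⁻¹²; factor is 10³.
365.1 × 10³ = 365100

365100 pL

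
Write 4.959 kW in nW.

kilo = 10³, nano = 10⁻⁹; factor is 10¹².
4.959 × 10¹² = 4959000000000

4959000000000 nW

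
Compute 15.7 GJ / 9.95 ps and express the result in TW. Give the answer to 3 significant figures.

1580000000 TW

(15.7 × 10⁹) / (9.95 × 10⁻¹²) = 1.5779 × 10²¹ W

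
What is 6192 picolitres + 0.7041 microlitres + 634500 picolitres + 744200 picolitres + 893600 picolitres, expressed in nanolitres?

In nanolitres:
  6192 picolitres = 6192e-3 nanolitres = 6.192
  0.7041 microlitres = 0.7041e3 nanolitres = 704.1
  634500 picolitres = 634500e-3 nanolitres = 634.5
  744200 picolitres = 744200e-3 nanolitres = 744.2
  893600 picolitres = 893600e-3 nanolitres = 893.6
Sum: 6.192 + 704.1 + 634.5 + 744.2 + 893.6 = 2982.592

2982.592 nanolitres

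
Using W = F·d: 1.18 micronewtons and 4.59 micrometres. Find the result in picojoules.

1.18e-6 × 4.59e-6 = 5.4162e-12 J

5.4162 picojoules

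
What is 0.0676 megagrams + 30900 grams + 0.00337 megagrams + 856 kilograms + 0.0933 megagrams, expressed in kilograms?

1051.17 kilograms

In kilograms:
  0.0676 megagrams = 0.0676e3 kilograms = 67.6
  30900 grams = 30900e-3 kilograms = 30.9
  0.00337 megagrams = 0.00337e3 kilograms = 3.37
  856 kilograms → 856
  0.0933 megagrams = 0.0933e3 kilograms = 93.3
Sum: 67.6 + 30.9 + 3.37 + 856 + 93.3 = 1051.17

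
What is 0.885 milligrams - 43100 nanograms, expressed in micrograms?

841.9 micrograms

In micrograms:
  0.885 milligrams = 0.885 × 10³ micrograms = 885
  43100 nanograms = 43100 × 10⁻³ micrograms = 43.1
Difference: 885 - 43.1 = 841.9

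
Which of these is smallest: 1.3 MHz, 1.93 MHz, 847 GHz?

1.3 MHz = 1300000 Hz
1.93 MHz = 1930000 Hz
847 GHz = 847000000000 Hz

1.3 MHz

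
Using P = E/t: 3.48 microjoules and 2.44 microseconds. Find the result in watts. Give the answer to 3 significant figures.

1.43 watts

(3.48e-6) / (2.44e-6) = 1.4262 W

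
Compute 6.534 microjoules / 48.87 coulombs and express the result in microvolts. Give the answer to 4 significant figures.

(6.534e-6) / (48.87) = 0.133702e-6 V

0.1337 microvolts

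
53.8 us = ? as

53800000000000 as

micro = 1e-6, atto = 1e-18; factor is 1e12.
53.8 × 1e12 = 53800000000000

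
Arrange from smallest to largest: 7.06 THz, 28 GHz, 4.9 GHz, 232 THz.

4.9 GHz < 28 GHz < 7.06 THz < 232 THz

7.06 THz = 7060000000000 Hz
28 GHz = 28000000000 Hz
4.9 GHz = 4900000000 Hz
232 THz = 232000000000000 Hz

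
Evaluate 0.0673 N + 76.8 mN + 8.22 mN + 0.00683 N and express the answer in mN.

In mN:
  0.0673 N = 0.0673 × 10^3 mN = 67.3
  76.8 mN → 76.8
  8.22 mN → 8.22
  0.00683 N = 0.00683 × 10^3 mN = 6.83
Sum: 67.3 + 76.8 + 8.22 + 6.83 = 159.15

159.15 mN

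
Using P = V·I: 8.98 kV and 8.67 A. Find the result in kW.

77.8566 kW

8.98e3 × 8.67 = 77.8566e3 W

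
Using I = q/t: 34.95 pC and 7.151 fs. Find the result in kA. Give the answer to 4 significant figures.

(34.95 × 10^-12) / (7.151 × 10^-15) = 4.88743 × 10^3 A

4.887 kA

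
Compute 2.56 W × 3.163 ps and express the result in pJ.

2.56 × 3.163 × 10⁻¹² = 8.09728 × 10⁻¹² J

8.09728 pJ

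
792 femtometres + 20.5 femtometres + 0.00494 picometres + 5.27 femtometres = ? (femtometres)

In femtometres:
  792 femtometres → 792
  20.5 femtometres → 20.5
  0.00494 picometres = 0.00494 × 10³ femtometres = 4.94
  5.27 femtometres → 5.27
Sum: 792 + 20.5 + 4.94 + 5.27 = 822.71

822.71 femtometres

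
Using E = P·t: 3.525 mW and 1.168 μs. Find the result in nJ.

3.525 × 10⁻³ × 1.168 × 10⁻⁶ = 4.1172 × 10⁻⁹ J

4.1172 nJ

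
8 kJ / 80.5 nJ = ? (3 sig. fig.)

(8e3) / (80.5e-9) = 0.09938e12

99400000000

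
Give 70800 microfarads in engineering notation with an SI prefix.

= 70.8 × 10⁻³ farads; 10⁻³ is milli.

70.8 millifarads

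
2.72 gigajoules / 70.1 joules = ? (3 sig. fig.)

38800000

(2.72 × 10⁹) / (70.1) = 0.0388 × 10⁹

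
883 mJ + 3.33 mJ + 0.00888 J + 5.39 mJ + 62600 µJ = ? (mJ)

963.2 mJ

In mJ:
  883 mJ → 883
  3.33 mJ → 3.33
  0.00888 J = 0.00888e3 mJ = 8.88
  5.39 mJ → 5.39
  62600 µJ = 62600e-3 mJ = 62.6
Sum: 883 + 3.33 + 8.88 + 5.39 + 62.6 = 963.2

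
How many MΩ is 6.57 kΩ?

kilo = 10^3, mega = 10^6; factor is 10^-3.
6.57 × 10^-3 = 0.00657

0.00657 MΩ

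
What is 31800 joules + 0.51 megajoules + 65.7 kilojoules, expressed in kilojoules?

607.5 kilojoules

In kilojoules:
  31800 joules = 31800 × 10⁻³ kilojoules = 31.8
  0.51 megajoules = 0.51 × 10³ kilojoules = 510
  65.7 kilojoules → 65.7
Sum: 31.8 + 510 + 65.7 = 607.5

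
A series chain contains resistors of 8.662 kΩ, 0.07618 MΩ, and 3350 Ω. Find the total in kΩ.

In kΩ:
  8.662 kΩ → 8.662
  0.07618 MΩ = 0.07618 × 10^3 kΩ = 76.18
  3350 Ω = 3350 × 10^-3 kΩ = 3.35
Sum: 8.662 + 76.18 + 3.35 = 88.192

88.192 kΩ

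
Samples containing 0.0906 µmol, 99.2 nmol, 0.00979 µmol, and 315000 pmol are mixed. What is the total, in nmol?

514.59 nmol

In nmol:
  0.0906 µmol = 0.0906e3 nmol = 90.6
  99.2 nmol → 99.2
  0.00979 µmol = 0.00979e3 nmol = 9.79
  315000 pmol = 315000e-3 nmol = 315
Sum: 90.6 + 99.2 + 9.79 + 315 = 514.59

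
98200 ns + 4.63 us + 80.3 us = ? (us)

In us:
  98200 ns = 98200 × 10⁻³ us = 98.2
  4.63 us → 4.63
  80.3 us → 80.3
Sum: 98.2 + 4.63 + 80.3 = 183.13

183.13 us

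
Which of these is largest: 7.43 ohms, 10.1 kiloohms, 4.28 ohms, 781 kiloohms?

781 kiloohms

7.43 ohms = 7.43 ohms
10.1 kiloohms = 10100 ohms
4.28 ohms = 4.28 ohms
781 kiloohms = 781000 ohms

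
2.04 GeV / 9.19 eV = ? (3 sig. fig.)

(2.04 × 10⁹) / (9.19) = 0.222 × 10⁹

222000000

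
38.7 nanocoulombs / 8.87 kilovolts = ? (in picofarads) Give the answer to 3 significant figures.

(38.7e-9) / (8.87e3) = 4.363e-12 F

4.36 picofarads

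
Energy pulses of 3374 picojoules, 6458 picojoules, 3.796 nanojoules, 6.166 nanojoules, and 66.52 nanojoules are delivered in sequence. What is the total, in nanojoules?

In nanojoules:
  3374 picojoules = 3374e-3 nanojoules = 3.374
  6458 picojoules = 6458e-3 nanojoules = 6.458
  3.796 nanojoules → 3.796
  6.166 nanojoules → 6.166
  66.52 nanojoules → 66.52
Sum: 3.374 + 6.458 + 3.796 + 6.166 + 66.52 = 86.314

86.314 nanojoules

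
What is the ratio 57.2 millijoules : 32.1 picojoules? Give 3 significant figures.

1780000000

(57.2 × 10^-3) / (32.1 × 10^-12) = 1.782 × 10^9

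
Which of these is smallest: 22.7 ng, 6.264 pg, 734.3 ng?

22.7 ng = 0.0000000227 g
6.264 pg = 0.000000000006264 g
734.3 ng = 0.0000007343 g

6.264 pg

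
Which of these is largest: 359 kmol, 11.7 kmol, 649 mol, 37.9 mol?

359 kmol = 359000 mol
11.7 kmol = 11700 mol
649 mol = 649 mol
37.9 mol = 37.9 mol

359 kmol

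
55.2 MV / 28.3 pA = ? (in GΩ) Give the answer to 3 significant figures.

(55.2 × 10^6) / (28.3 × 10^-12) = 1.9505 × 10^18 Ω

1950000000 GΩ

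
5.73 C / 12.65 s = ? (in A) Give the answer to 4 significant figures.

0.4530 A

(5.73) / (12.65) = 0.452964 A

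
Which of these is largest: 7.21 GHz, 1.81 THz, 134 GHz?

1.81 THz

7.21 GHz = 7210000000 Hz
1.81 THz = 1810000000000 Hz
134 GHz = 134000000000 Hz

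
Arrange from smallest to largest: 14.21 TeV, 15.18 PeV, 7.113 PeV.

14.21 TeV < 7.113 PeV < 15.18 PeV

14.21 TeV = 14210000000000 eV
15.18 PeV = 15180000000000000 eV
7.113 PeV = 7113000000000000 eV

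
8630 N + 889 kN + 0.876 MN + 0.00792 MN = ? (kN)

In kN:
  8630 N = 8630e-3 kN = 8.63
  889 kN → 889
  0.876 MN = 0.876e3 kN = 876
  0.00792 MN = 0.00792e3 kN = 7.92
Sum: 8.63 + 889 + 876 + 7.92 = 1781.55

1781.55 kN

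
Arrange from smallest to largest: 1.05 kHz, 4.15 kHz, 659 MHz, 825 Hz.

825 Hz < 1.05 kHz < 4.15 kHz < 659 MHz

1.05 kHz = 1050 Hz
4.15 kHz = 4150 Hz
659 MHz = 659000000 Hz
825 Hz = 825 Hz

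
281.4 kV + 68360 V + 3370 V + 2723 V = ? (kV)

355.853 kV

In kV:
  281.4 kV → 281.4
  68360 V = 68360 × 10^-3 kV = 68.36
  3370 V = 3370 × 10^-3 kV = 3.37
  2723 V = 2723 × 10^-3 kV = 2.723
Sum: 281.4 + 68.36 + 3.37 + 2.723 = 355.853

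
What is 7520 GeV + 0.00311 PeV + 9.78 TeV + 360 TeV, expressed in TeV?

380.41 TeV

In TeV:
  7520 GeV = 7520e-3 TeV = 7.52
  0.00311 PeV = 0.00311e3 TeV = 3.11
  9.78 TeV → 9.78
  360 TeV → 360
Sum: 7.52 + 3.11 + 9.78 + 360 = 380.41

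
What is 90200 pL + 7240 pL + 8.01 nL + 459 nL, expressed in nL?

564.45 nL

In nL:
  90200 pL = 90200 × 10^-3 nL = 90.2
  7240 pL = 7240 × 10^-3 nL = 7.24
  8.01 nL → 8.01
  459 nL → 459
Sum: 90.2 + 7.24 + 8.01 + 459 = 564.45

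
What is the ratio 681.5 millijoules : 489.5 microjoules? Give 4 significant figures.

1392

(681.5 × 10^-3) / (489.5 × 10^-6) = 1.3922 × 10^3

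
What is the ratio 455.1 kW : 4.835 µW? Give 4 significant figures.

94130000000

(455.1 × 10^3) / (4.835 × 10^-6) = 94.126 × 10^9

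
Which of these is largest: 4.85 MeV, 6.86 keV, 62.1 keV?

4.85 MeV

4.85 MeV = 4850000 eV
6.86 keV = 6860 eV
62.1 keV = 62100 eV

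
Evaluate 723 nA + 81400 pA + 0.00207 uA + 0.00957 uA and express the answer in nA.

In nA:
  723 nA → 723
  81400 pA = 81400e-3 nA = 81.4
  0.00207 uA = 0.00207e3 nA = 2.07
  0.00957 uA = 0.00957e3 nA = 9.57
Sum: 723 + 81.4 + 2.07 + 9.57 = 816.04

816.04 nA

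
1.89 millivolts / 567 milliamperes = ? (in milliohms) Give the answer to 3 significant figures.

3.33 milliohms

(1.89 × 10⁻³) / (567 × 10⁻³) = 0.0033333 Ω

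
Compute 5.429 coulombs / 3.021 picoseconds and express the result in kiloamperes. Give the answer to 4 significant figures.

1797000000 kiloamperes

(5.429) / (3.021e-12) = 1.79709e12 A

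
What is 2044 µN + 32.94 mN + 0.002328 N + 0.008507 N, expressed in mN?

45.819 mN

In mN:
  2044 µN = 2044 × 10^-3 mN = 2.044
  32.94 mN → 32.94
  0.002328 N = 0.002328 × 10^3 mN = 2.328
  0.008507 N = 0.008507 × 10^3 mN = 8.507
Sum: 2.044 + 32.94 + 2.328 + 8.507 = 45.819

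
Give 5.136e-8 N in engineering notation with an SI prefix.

51.36 nN

= 51.36e-9 N; 1e-9 is nano.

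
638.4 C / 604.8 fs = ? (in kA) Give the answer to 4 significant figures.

1056000000000 kA

(638.4) / (604.8e-15) = 1.05556e15 A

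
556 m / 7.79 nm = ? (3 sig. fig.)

(556) / (7.79 × 10⁻⁹) = 71.37 × 10⁹

71400000000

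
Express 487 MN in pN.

mega = 1e6, pico = 1e-12; factor is 1e18.
487 × 1e18 = 487000000000000000000

487000000000000000000 pN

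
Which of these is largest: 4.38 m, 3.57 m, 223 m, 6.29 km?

6.29 km

4.38 m = 4.38 m
3.57 m = 3.57 m
223 m = 223 m
6.29 km = 6290 m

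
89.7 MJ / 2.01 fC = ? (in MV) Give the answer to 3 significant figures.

(89.7 × 10^6) / (2.01 × 10^-15) = 44.627 × 10^21 V

44600000000000000 MV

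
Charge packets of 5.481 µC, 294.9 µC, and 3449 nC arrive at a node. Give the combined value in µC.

In µC:
  5.481 µC → 5.481
  294.9 µC → 294.9
  3449 nC = 3449 × 10⁻³ µC = 3.449
Sum: 5.481 + 294.9 + 3.449 = 303.83

303.83 µC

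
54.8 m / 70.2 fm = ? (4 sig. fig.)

780600000000000

(54.8) / (70.2 × 10⁻¹⁵) = 0.78063 × 10¹⁵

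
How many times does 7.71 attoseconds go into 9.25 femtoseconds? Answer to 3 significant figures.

1200

(9.25 × 10^-15) / (7.71 × 10^-18) = 1.2 × 10^3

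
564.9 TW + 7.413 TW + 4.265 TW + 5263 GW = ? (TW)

581.841 TW

In TW:
  564.9 TW → 564.9
  7.413 TW → 7.413
  4.265 TW → 4.265
  5263 GW = 5263e-3 TW = 5.263
Sum: 564.9 + 7.413 + 4.265 + 5.263 = 581.841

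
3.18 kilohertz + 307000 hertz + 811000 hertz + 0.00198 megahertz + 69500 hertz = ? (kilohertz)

1192.66 kilohertz

In kilohertz:
  3.18 kilohertz → 3.18
  307000 hertz = 307000 × 10⁻³ kilohertz = 307
  811000 hertz = 811000 × 10⁻³ kilohertz = 811
  0.00198 megahertz = 0.00198 × 10³ kilohertz = 1.98
  69500 hertz = 69500 × 10⁻³ kilohertz = 69.5
Sum: 3.18 + 307 + 811 + 1.98 + 69.5 = 1192.66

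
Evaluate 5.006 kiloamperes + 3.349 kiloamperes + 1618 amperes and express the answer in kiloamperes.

9.973 kiloamperes

In kiloamperes:
  5.006 kiloamperes → 5.006
  3.349 kiloamperes → 3.349
  1618 amperes = 1618 × 10⁻³ kiloamperes = 1.618
Sum: 5.006 + 3.349 + 1.618 = 9.973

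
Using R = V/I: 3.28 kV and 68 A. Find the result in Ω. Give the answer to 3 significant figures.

(3.28e3) / (68) = 0.048235e3 Ω

48.2 Ω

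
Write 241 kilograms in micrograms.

kilo = 10³, micro = 10⁻⁶; factor is 10⁹.
241 × 10⁹ = 241000000000

241000000000 micrograms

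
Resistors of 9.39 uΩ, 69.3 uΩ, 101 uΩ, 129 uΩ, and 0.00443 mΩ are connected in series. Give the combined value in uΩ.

In uΩ:
  9.39 uΩ → 9.39
  69.3 uΩ → 69.3
  101 uΩ → 101
  129 uΩ → 129
  0.00443 mΩ = 0.00443 × 10^3 uΩ = 4.43
Sum: 9.39 + 69.3 + 101 + 129 + 4.43 = 313.12

313.12 uΩ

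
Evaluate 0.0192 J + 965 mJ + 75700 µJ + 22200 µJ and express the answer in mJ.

In mJ:
  0.0192 J = 0.0192e3 mJ = 19.2
  965 mJ → 965
  75700 µJ = 75700e-3 mJ = 75.7
  22200 µJ = 22200e-3 mJ = 22.2
Sum: 19.2 + 965 + 75.7 + 22.2 = 1082.1

1082.1 mJ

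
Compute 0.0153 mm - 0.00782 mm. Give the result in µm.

7.48 µm

In µm:
  0.0153 mm = 0.0153 × 10³ µm = 15.3
  0.00782 mm = 0.00782 × 10³ µm = 7.82
Difference: 15.3 - 7.82 = 7.48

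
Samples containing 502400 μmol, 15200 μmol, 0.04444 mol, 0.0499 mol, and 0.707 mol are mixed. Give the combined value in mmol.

In mmol:
  502400 μmol = 502400e-3 mmol = 502.4
  15200 μmol = 15200e-3 mmol = 15.2
  0.04444 mol = 0.04444e3 mmol = 44.44
  0.0499 mol = 0.0499e3 mmol = 49.9
  0.707 mol = 0.707e3 mmol = 707
Sum: 502.4 + 15.2 + 44.44 + 49.9 + 707 = 1318.94

1318.94 mmol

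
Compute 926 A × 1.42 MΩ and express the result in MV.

1314.92 MV

926 × 1.42 × 10^6 = 1314.92 × 10^6 V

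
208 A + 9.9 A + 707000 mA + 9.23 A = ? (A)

934.13 A

In A:
  208 A → 208
  9.9 A → 9.9
  707000 mA = 707000 × 10^-3 A = 707
  9.23 A → 9.23
Sum: 208 + 9.9 + 707 + 9.23 = 934.13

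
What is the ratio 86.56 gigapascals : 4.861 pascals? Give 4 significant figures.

(86.56e9) / (4.861) = 17.807e9

17810000000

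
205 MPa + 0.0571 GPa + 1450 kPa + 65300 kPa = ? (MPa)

In MPa:
  205 MPa → 205
  0.0571 GPa = 0.0571 × 10^3 MPa = 57.1
  1450 kPa = 1450 × 10^-3 MPa = 1.45
  65300 kPa = 65300 × 10^-3 MPa = 65.3
Sum: 205 + 57.1 + 1.45 + 65.3 = 328.85

328.85 MPa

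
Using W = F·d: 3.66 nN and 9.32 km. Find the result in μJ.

3.66 × 10^-9 × 9.32 × 10^3 = 34.1112 × 10^-6 J

34.1112 μJ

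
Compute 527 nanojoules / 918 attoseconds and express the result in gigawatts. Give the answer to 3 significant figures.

(527 × 10^-9) / (918 × 10^-18) = 0.57407 × 10^9 W

0.574 gigawatts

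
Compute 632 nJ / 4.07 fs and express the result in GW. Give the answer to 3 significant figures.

0.155 GW

(632e-9) / (4.07e-15) = 155.28e6 W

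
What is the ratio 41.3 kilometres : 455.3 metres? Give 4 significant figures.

90.71

(41.3 × 10³) / (455.3) = 0.090709 × 10³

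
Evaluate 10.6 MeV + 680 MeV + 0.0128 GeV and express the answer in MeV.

In MeV:
  10.6 MeV → 10.6
  680 MeV → 680
  0.0128 GeV = 0.0128 × 10³ MeV = 12.8
Sum: 10.6 + 680 + 12.8 = 703.4

703.4 MeV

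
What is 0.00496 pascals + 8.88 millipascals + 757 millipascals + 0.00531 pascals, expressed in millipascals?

In millipascals:
  0.00496 pascals = 0.00496 × 10^3 millipascals = 4.96
  8.88 millipascals → 8.88
  757 millipascals → 757
  0.00531 pascals = 0.00531 × 10^3 millipascals = 5.31
Sum: 4.96 + 8.88 + 757 + 5.31 = 776.15

776.15 millipascals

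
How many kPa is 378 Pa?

0.378 kPa

(no prefix) = 10⁰, kilo = 10³; factor is 10⁻³.
378 × 10⁻³ = 0.378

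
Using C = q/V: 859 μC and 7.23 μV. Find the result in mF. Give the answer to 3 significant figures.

119000 mF

(859 × 10^-6) / (7.23 × 10^-6) = 118.81 F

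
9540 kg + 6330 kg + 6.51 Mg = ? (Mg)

22.38 Mg

In Mg:
  9540 kg = 9540 × 10^-3 Mg = 9.54
  6330 kg = 6330 × 10^-3 Mg = 6.33
  6.51 Mg → 6.51
Sum: 9.54 + 6.33 + 6.51 = 22.38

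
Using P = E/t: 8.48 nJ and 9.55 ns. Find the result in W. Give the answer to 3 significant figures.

(8.48e-9) / (9.55e-9) = 0.88796 W

0.888 W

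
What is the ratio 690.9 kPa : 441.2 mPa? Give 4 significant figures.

(690.9 × 10³) / (441.2 × 10⁻³) = 1.566 × 10⁶

1566000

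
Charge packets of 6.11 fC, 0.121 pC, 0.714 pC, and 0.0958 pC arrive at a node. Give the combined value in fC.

In fC:
  6.11 fC → 6.11
  0.121 pC = 0.121 × 10³ fC = 121
  0.714 pC = 0.714 × 10³ fC = 714
  0.0958 pC = 0.0958 × 10³ fC = 95.8
Sum: 6.11 + 121 + 714 + 95.8 = 936.91

936.91 fC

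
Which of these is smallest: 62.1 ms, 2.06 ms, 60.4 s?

62.1 ms = 0.0621 s
2.06 ms = 0.00206 s
60.4 s = 60.4 s

2.06 ms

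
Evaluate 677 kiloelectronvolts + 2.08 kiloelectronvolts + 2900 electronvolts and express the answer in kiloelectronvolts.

In kiloelectronvolts:
  677 kiloelectronvolts → 677
  2.08 kiloelectronvolts → 2.08
  2900 electronvolts = 2900 × 10⁻³ kiloelectronvolts = 2.9
Sum: 677 + 2.08 + 2.9 = 681.98

681.98 kiloelectronvolts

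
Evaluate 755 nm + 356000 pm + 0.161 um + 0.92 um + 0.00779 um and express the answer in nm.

2199.79 nm

In nm:
  755 nm → 755
  356000 pm = 356000 × 10⁻³ nm = 356
  0.161 um = 0.161 × 10³ nm = 161
  0.92 um = 0.92 × 10³ nm = 920
  0.00779 um = 0.00779 × 10³ nm = 7.79
Sum: 755 + 356 + 161 + 920 + 7.79 = 2199.79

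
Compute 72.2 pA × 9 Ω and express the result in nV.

0.6498 nV

72.2 × 10⁻¹² × 9 = 649.8 × 10⁻¹² V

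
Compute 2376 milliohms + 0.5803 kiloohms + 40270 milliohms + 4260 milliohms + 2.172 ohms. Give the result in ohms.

In ohms:
  2376 milliohms = 2376e-3 ohms = 2.376
  0.5803 kiloohms = 0.5803e3 ohms = 580.3
  40270 milliohms = 40270e-3 ohms = 40.27
  4260 milliohms = 4260e-3 ohms = 4.26
  2.172 ohms → 2.172
Sum: 2.376 + 580.3 + 40.27 + 4.26 + 2.172 = 629.378

629.378 ohms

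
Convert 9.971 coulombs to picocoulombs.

9971000000000 picocoulombs

(no prefix) = 1e0, pico = 1e-12; factor is 1e12.
9.971 × 1e12 = 9971000000000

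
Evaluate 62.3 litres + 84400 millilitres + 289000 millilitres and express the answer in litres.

435.7 litres

In litres:
  62.3 litres → 62.3
  84400 millilitres = 84400 × 10^-3 litres = 84.4
  289000 millilitres = 289000 × 10^-3 litres = 289
Sum: 62.3 + 84.4 + 289 = 435.7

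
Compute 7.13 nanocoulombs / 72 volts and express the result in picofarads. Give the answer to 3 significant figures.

(7.13 × 10⁻⁹) / (72) = 0.099028 × 10⁻⁹ F

99.0 picofarads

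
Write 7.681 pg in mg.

0.000000007681 mg

pico = 10^-12, milli = 10^-3; factor is 10^-9.
7.681 × 10^-9 = 0.000000007681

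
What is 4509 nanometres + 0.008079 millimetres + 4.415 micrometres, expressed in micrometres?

17.003 micrometres

In micrometres:
  4509 nanometres = 4509 × 10^-3 micrometres = 4.509
  0.008079 millimetres = 0.008079 × 10^3 micrometres = 8.079
  4.415 micrometres → 4.415
Sum: 4.509 + 8.079 + 4.415 = 17.003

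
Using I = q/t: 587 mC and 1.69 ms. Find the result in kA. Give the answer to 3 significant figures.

0.347 kA

(587 × 10⁻³) / (1.69 × 10⁻³) = 347.34 A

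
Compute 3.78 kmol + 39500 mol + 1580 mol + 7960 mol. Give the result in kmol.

In kmol:
  3.78 kmol → 3.78
  39500 mol = 39500 × 10^-3 kmol = 39.5
  1580 mol = 1580 × 10^-3 kmol = 1.58
  7960 mol = 7960 × 10^-3 kmol = 7.96
Sum: 3.78 + 39.5 + 1.58 + 7.96 = 52.82

52.82 kmol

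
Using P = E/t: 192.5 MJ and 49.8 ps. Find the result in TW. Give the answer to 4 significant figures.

(192.5 × 10⁶) / (49.8 × 10⁻¹²) = 3.86546 × 10¹⁸ W

3865000 TW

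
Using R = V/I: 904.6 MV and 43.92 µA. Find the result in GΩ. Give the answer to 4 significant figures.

(904.6e6) / (43.92e-6) = 20.5965e12 Ω

20600 GΩ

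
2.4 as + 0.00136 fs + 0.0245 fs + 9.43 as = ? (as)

In as:
  2.4 as → 2.4
  0.00136 fs = 0.00136 × 10^3 as = 1.36
  0.0245 fs = 0.0245 × 10^3 as = 24.5
  9.43 as → 9.43
Sum: 2.4 + 1.36 + 24.5 + 9.43 = 37.69

37.69 as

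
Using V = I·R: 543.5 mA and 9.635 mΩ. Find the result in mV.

543.5 × 10⁻³ × 9.635 × 10⁻³ = 5236.6225 × 10⁻⁶ V

5.2366225 mV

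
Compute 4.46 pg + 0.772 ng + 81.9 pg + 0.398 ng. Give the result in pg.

1256.36 pg

In pg:
  4.46 pg → 4.46
  0.772 ng = 0.772 × 10³ pg = 772
  81.9 pg → 81.9
  0.398 ng = 0.398 × 10³ pg = 398
Sum: 4.46 + 772 + 81.9 + 398 = 1256.36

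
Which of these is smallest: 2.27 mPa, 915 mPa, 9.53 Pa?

2.27 mPa

2.27 mPa = 0.00227 Pa
915 mPa = 0.915 Pa
9.53 Pa = 9.53 Pa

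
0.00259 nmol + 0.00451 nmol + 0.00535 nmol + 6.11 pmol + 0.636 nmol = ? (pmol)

In pmol:
  0.00259 nmol = 0.00259e3 pmol = 2.59
  0.00451 nmol = 0.00451e3 pmol = 4.51
  0.00535 nmol = 0.00535e3 pmol = 5.35
  6.11 pmol → 6.11
  0.636 nmol = 0.636e3 pmol = 636
Sum: 2.59 + 4.51 + 5.35 + 6.11 + 636 = 654.56

654.56 pmol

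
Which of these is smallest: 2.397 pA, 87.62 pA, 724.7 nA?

2.397 pA = 0.000000000002397 A
87.62 pA = 0.00000000008762 A
724.7 nA = 0.0000007247 A

2.397 pA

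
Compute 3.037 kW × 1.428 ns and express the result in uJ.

4.336836 uJ

3.037 × 10³ × 1.428 × 10⁻⁹ = 4.336836 × 10⁻⁶ J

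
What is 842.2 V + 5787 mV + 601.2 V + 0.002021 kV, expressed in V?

In V:
  842.2 V → 842.2
  5787 mV = 5787 × 10^-3 V = 5.787
  601.2 V → 601.2
  0.002021 kV = 0.002021 × 10^3 V = 2.021
Sum: 842.2 + 5.787 + 601.2 + 2.021 = 1451.208

1451.208 V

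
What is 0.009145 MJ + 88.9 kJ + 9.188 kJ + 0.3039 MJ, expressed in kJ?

In kJ:
  0.009145 MJ = 0.009145e3 kJ = 9.145
  88.9 kJ → 88.9
  9.188 kJ → 9.188
  0.3039 MJ = 0.3039e3 kJ = 303.9
Sum: 9.145 + 88.9 + 9.188 + 303.9 = 411.133

411.133 kJ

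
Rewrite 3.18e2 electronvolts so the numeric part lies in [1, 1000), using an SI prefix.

318 electronvolts

= 318 electronvolts; mantissa already in [1, 1000).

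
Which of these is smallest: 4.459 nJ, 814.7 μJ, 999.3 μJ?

4.459 nJ = 0.000000004459 J
814.7 μJ = 0.0008147 J
999.3 μJ = 0.0009993 J

4.459 nJ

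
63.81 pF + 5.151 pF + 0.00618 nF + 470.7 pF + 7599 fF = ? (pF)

In pF:
  63.81 pF → 63.81
  5.151 pF → 5.151
  0.00618 nF = 0.00618e3 pF = 6.18
  470.7 pF → 470.7
  7599 fF = 7599e-3 pF = 7.599
Sum: 63.81 + 5.151 + 6.18 + 470.7 + 7.599 = 553.44

553.44 pF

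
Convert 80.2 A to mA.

80200 mA

(no prefix) = 1e0, milli = 1e-3; factor is 1e3.
80.2 × 1e3 = 80200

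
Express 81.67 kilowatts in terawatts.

0.00000008167 terawatts

kilo = 10³, tera = 10¹²; factor is 10⁻⁹.
81.67 × 10⁻⁹ = 0.00000008167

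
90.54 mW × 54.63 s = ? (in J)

4.9462002 J

90.54 × 10^-3 × 54.63 = 4946.2002 × 10^-3 J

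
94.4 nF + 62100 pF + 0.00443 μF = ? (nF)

In nF:
  94.4 nF → 94.4
  62100 pF = 62100e-3 nF = 62.1
  0.00443 μF = 0.00443e3 nF = 4.43
Sum: 94.4 + 62.1 + 4.43 = 160.93

160.93 nF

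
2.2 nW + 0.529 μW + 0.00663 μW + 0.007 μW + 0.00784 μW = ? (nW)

In nW:
  2.2 nW → 2.2
  0.529 μW = 0.529 × 10³ nW = 529
  0.00663 μW = 0.00663 × 10³ nW = 6.63
  0.007 μW = 0.007 × 10³ nW = 7
  0.00784 μW = 0.00784 × 10³ nW = 7.84
Sum: 2.2 + 529 + 6.63 + 7 + 7.84 = 552.67

552.67 nW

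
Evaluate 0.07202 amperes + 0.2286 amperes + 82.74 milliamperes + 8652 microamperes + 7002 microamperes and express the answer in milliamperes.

In milliamperes:
  0.07202 amperes = 0.07202e3 milliamperes = 72.02
  0.2286 amperes = 0.2286e3 milliamperes = 228.6
  82.74 milliamperes → 82.74
  8652 microamperes = 8652e-3 milliamperes = 8.652
  7002 microamperes = 7002e-3 milliamperes = 7.002
Sum: 72.02 + 228.6 + 82.74 + 8.652 + 7.002 = 399.014

399.014 milliamperes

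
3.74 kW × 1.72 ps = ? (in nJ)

6.4328 nJ

3.74e3 × 1.72e-12 = 6.4328e-9 J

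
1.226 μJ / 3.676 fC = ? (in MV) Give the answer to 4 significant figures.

333.5 MV

(1.226 × 10⁻⁶) / (3.676 × 10⁻¹⁵) = 0.333515 × 10⁹ V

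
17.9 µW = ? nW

17900 nW

micro = 10^-6, nano = 10^-9; factor is 10^3.
17.9 × 10^3 = 17900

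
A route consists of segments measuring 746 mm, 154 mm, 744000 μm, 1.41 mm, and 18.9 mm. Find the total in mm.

In mm:
  746 mm → 746
  154 mm → 154
  744000 μm = 744000 × 10⁻³ mm = 744
  1.41 mm → 1.41
  18.9 mm → 18.9
Sum: 746 + 154 + 744 + 1.41 + 18.9 = 1664.31

1664.31 mm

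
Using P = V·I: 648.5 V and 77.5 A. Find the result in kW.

50.25875 kW

648.5 × 77.5 = 50258.75 W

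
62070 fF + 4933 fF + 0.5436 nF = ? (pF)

610.603 pF

In pF:
  62070 fF = 62070e-3 pF = 62.07
  4933 fF = 4933e-3 pF = 4.933
  0.5436 nF = 0.5436e3 pF = 543.6
Sum: 62.07 + 4.933 + 543.6 = 610.603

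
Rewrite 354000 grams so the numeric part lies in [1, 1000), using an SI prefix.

= 354 × 10^3 grams; 10^3 is kilo.

354 kilograms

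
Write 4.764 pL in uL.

0.000004764 uL

pico = 1e-12, micro = 1e-6; factor is 1e-6.
4.764 × 1e-6 = 0.000004764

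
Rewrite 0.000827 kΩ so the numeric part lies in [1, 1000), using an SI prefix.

= 827 × 10^-3 Ω; 10^-3 is milli.

827 mΩ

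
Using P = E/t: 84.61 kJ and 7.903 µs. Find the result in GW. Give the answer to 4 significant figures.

10.71 GW

(84.61 × 10^3) / (7.903 × 10^-6) = 10.7061 × 10^9 W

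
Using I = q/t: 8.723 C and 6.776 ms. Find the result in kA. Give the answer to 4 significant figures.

1.287 kA

(8.723) / (6.776 × 10⁻³) = 1.28734 × 10³ A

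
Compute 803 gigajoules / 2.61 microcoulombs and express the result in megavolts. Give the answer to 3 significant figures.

308000000000 megavolts

(803 × 10^9) / (2.61 × 10^-6) = 307.66 × 10^15 V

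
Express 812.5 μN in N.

micro = 1e-6, (no prefix) = 1e0; factor is 1e-6.
812.5 × 1e-6 = 0.0008125

0.0008125 N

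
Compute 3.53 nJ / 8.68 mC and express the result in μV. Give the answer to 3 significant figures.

(3.53 × 10⁻⁹) / (8.68 × 10⁻³) = 0.40668 × 10⁻⁶ V

0.407 μV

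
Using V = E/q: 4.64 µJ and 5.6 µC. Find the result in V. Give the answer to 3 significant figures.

(4.64 × 10⁻⁶) / (5.6 × 10⁻⁶) = 0.82857 V

0.829 V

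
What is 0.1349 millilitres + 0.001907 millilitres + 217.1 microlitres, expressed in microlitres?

In microlitres:
  0.1349 millilitres = 0.1349e3 microlitres = 134.9
  0.001907 millilitres = 0.001907e3 microlitres = 1.907
  217.1 microlitres → 217.1
Sum: 134.9 + 1.907 + 217.1 = 353.907

353.907 microlitres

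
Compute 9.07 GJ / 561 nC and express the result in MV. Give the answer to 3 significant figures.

(9.07e9) / (561e-9) = 0.016168e18 V

16200000000 MV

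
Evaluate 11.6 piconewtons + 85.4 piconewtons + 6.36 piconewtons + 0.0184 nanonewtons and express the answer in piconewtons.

121.76 piconewtons

In piconewtons:
  11.6 piconewtons → 11.6
  85.4 piconewtons → 85.4
  6.36 piconewtons → 6.36
  0.0184 nanonewtons = 0.0184 × 10^3 piconewtons = 18.4
Sum: 11.6 + 85.4 + 6.36 + 18.4 = 121.76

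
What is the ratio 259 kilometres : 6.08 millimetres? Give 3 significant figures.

42600000

(259 × 10^3) / (6.08 × 10^-3) = 42.6 × 10^6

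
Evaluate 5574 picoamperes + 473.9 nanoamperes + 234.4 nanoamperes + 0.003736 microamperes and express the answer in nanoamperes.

In nanoamperes:
  5574 picoamperes = 5574e-3 nanoamperes = 5.574
  473.9 nanoamperes → 473.9
  234.4 nanoamperes → 234.4
  0.003736 microamperes = 0.003736e3 nanoamperes = 3.736
Sum: 5.574 + 473.9 + 234.4 + 3.736 = 717.61

717.61 nanoamperes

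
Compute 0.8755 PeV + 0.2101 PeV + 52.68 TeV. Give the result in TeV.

1138.28 TeV

In TeV:
  0.8755 PeV = 0.8755 × 10³ TeV = 875.5
  0.2101 PeV = 0.2101 × 10³ TeV = 210.1
  52.68 TeV → 52.68
Sum: 875.5 + 210.1 + 52.68 = 1138.28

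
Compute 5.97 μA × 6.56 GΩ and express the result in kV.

39.1632 kV

5.97e-6 × 6.56e9 = 39.1632e3 V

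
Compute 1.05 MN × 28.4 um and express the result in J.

29.82 J

1.05 × 10^6 × 28.4 × 10^-6 = 29.82 J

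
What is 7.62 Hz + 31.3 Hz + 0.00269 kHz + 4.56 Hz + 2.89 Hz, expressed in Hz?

49.06 Hz

In Hz:
  7.62 Hz → 7.62
  31.3 Hz → 31.3
  0.00269 kHz = 0.00269 × 10³ Hz = 2.69
  4.56 Hz → 4.56
  2.89 Hz → 2.89
Sum: 7.62 + 31.3 + 2.69 + 4.56 + 2.89 = 49.06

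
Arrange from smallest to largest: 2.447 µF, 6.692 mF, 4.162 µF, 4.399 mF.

2.447 µF = 0.000002447 F
6.692 mF = 0.006692 F
4.162 µF = 0.000004162 F
4.399 mF = 0.004399 F

2.447 µF < 4.162 µF < 4.399 mF < 6.692 mF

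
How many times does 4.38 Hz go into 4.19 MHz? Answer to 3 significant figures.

(4.19 × 10^6) / (4.38) = 0.9566 × 10^6

957000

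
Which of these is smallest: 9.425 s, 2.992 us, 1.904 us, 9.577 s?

1.904 us

9.425 s = 9.425 s
2.992 us = 0.000002992 s
1.904 us = 0.000001904 s
9.577 s = 9.577 s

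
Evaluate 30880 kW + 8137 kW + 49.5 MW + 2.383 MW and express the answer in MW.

90.9 MW

In MW:
  30880 kW = 30880 × 10⁻³ MW = 30.88
  8137 kW = 8137 × 10⁻³ MW = 8.137
  49.5 MW → 49.5
  2.383 MW → 2.383
Sum: 30.88 + 8.137 + 49.5 + 2.383 = 90.9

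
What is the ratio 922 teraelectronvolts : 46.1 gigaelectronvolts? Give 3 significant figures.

20000

(922 × 10¹²) / (46.1 × 10⁹) = 20 × 10³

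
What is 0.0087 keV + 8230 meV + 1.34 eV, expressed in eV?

In eV:
  0.0087 keV = 0.0087e3 eV = 8.7
  8230 meV = 8230e-3 eV = 8.23
  1.34 eV → 1.34
Sum: 8.7 + 8.23 + 1.34 = 18.27

18.27 eV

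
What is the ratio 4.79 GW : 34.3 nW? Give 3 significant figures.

140000000000000000

(4.79 × 10⁹) / (34.3 × 10⁻⁹) = 0.1397 × 10¹⁸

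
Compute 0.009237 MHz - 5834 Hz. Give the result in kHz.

3.403 kHz

In kHz:
  0.009237 MHz = 0.009237 × 10³ kHz = 9.237
  5834 Hz = 5834 × 10⁻³ kHz = 5.834
Difference: 9.237 - 5.834 = 3.403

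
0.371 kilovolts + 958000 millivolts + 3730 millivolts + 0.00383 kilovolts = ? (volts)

In volts:
  0.371 kilovolts = 0.371e3 volts = 371
  958000 millivolts = 958000e-3 volts = 958
  3730 millivolts = 3730e-3 volts = 3.73
  0.00383 kilovolts = 0.00383e3 volts = 3.83
Sum: 371 + 958 + 3.73 + 3.83 = 1336.56

1336.56 volts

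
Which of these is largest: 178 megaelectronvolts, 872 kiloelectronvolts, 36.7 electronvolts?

178 megaelectronvolts

178 megaelectronvolts = 178000000 electronvolts
872 kiloelectronvolts = 872000 electronvolts
36.7 electronvolts = 36.7 electronvolts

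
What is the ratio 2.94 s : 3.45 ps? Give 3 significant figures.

(2.94) / (3.45 × 10⁻¹²) = 0.8522 × 10¹²

852000000000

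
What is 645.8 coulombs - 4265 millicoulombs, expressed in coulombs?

In coulombs:
  645.8 coulombs → 645.8
  4265 millicoulombs = 4265 × 10^-3 coulombs = 4.265
Difference: 645.8 - 4.265 = 641.535

641.535 coulombs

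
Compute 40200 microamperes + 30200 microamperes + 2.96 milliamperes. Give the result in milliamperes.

73.36 milliamperes

In milliamperes:
  40200 microamperes = 40200e-3 milliamperes = 40.2
  30200 microamperes = 30200e-3 milliamperes = 30.2
  2.96 milliamperes → 2.96
Sum: 40.2 + 30.2 + 2.96 = 73.36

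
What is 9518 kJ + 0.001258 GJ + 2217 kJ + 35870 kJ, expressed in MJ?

In MJ:
  9518 kJ = 9518 × 10⁻³ MJ = 9.518
  0.001258 GJ = 0.001258 × 10³ MJ = 1.258
  2217 kJ = 2217 × 10⁻³ MJ = 2.217
  35870 kJ = 35870 × 10⁻³ MJ = 35.87
Sum: 9.518 + 1.258 + 2.217 + 35.87 = 48.863

48.863 MJ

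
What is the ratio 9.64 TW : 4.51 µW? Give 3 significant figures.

(9.64 × 10¹²) / (4.51 × 10⁻⁶) = 2.137 × 10¹⁸

2140000000000000000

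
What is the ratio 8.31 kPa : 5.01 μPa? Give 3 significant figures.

1660000000

(8.31 × 10^3) / (5.01 × 10^-6) = 1.659 × 10^9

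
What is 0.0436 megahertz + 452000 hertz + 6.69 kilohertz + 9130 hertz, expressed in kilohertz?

In kilohertz:
  0.0436 megahertz = 0.0436 × 10³ kilohertz = 43.6
  452000 hertz = 452000 × 10⁻³ kilohertz = 452
  6.69 kilohertz → 6.69
  9130 hertz = 9130 × 10⁻³ kilohertz = 9.13
Sum: 43.6 + 452 + 6.69 + 9.13 = 511.42

511.42 kilohertz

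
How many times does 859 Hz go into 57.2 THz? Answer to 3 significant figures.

66600000000

(57.2 × 10^12) / (859) = 0.06659 × 10^12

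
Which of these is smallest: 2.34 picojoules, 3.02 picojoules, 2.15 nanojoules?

2.34 picojoules = 0.00000000000234 joules
3.02 picojoules = 0.00000000000302 joules
2.15 nanojoules = 0.00000000215 joules

2.34 picojoules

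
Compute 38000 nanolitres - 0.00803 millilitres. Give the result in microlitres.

In microlitres:
  38000 nanolitres = 38000 × 10⁻³ microlitres = 38
  0.00803 millilitres = 0.00803 × 10³ microlitres = 8.03
Difference: 38 - 8.03 = 29.97

29.97 microlitres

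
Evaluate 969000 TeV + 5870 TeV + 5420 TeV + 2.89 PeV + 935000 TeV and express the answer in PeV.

1918.18 PeV

In PeV:
  969000 TeV = 969000 × 10⁻³ PeV = 969
  5870 TeV = 5870 × 10⁻³ PeV = 5.87
  5420 TeV = 5420 × 10⁻³ PeV = 5.42
  2.89 PeV → 2.89
  935000 TeV = 935000 × 10⁻³ PeV = 935
Sum: 969 + 5.87 + 5.42 + 2.89 + 935 = 1918.18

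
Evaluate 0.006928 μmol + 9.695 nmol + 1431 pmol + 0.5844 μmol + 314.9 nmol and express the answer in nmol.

917.354 nmol

In nmol:
  0.006928 μmol = 0.006928 × 10³ nmol = 6.928
  9.695 nmol → 9.695
  1431 pmol = 1431 × 10⁻³ nmol = 1.431
  0.5844 μmol = 0.5844 × 10³ nmol = 584.4
  314.9 nmol → 314.9
Sum: 6.928 + 9.695 + 1.431 + 584.4 + 314.9 = 917.354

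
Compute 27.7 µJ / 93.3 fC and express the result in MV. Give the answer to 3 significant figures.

297 MV

(27.7 × 10^-6) / (93.3 × 10^-15) = 0.29689 × 10^9 V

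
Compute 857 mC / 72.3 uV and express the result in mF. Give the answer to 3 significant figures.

11900000 mF

(857 × 10^-3) / (72.3 × 10^-6) = 11.853 × 10^3 F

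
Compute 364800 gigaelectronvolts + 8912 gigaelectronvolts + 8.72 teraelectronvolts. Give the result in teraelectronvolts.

In teraelectronvolts:
  364800 gigaelectronvolts = 364800 × 10⁻³ teraelectronvolts = 364.8
  8912 gigaelectronvolts = 8912 × 10⁻³ teraelectronvolts = 8.912
  8.72 teraelectronvolts → 8.72
Sum: 364.8 + 8.912 + 8.72 = 382.432

382.432 teraelectronvolts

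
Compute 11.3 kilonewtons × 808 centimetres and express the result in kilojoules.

11.3 × 10^3 × 808 × 10^-2 = 9130.4 × 10^1 J

91.304 kilojoules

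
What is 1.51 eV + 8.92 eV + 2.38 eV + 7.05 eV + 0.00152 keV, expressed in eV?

21.38 eV

In eV:
  1.51 eV → 1.51
  8.92 eV → 8.92
  2.38 eV → 2.38
  7.05 eV → 7.05
  0.00152 keV = 0.00152e3 eV = 1.52
Sum: 1.51 + 8.92 + 2.38 + 7.05 + 1.52 = 21.38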